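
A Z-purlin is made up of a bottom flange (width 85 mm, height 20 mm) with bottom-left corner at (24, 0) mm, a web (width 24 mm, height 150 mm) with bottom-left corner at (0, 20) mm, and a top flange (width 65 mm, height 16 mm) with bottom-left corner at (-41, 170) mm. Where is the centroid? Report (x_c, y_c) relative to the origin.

x_c = 23.25 mm, y_c = 85.82 mm

Part | A | x̄ᵢ | ȳᵢ | A·x̄ᵢ | A·ȳᵢ
bottom flange | 1700.00 | 66.50 | 10.00 | 113050.00 | 17000.00
web | 3600.00 | 12.00 | 95.00 | 43200.00 | 342000.00
top flange | 1040.00 | -8.50 | 178.00 | -8840.00 | 185120.00
Σ | 6340.00 |  |  | 147410.00 | 544120.00
x_c = 147410.00 / 6340.00 = 23.25 mm
y_c = 544120.00 / 6340.00 = 85.82 mm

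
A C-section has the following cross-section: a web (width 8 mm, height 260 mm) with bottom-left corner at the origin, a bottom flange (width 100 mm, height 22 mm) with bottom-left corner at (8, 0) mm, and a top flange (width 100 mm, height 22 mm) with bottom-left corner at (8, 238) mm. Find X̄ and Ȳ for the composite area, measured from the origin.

X̄ = 40.67 mm, Ȳ = 130.00 mm

web: A = 8 × 260 = 2080.00, centroid at (4.00, 130.00).
bottom flange: A = 100 × 22 = 2200.00, centroid at (58.00, 11.00).
top flange: A = 100 × 22 = 2200.00, centroid at (58.00, 249.00).
ΣA = 6480.00 mm²
ΣAX̄ = (2080.00)(4.00) + (2200.00)(58.00) + (2200.00)(58.00) = 263520.00 mm³
ΣAȲ = (2080.00)(130.00) + (2200.00)(11.00) + (2200.00)(249.00) = 842400.00 mm³
X̄ = 263520.00 / 6480.00 = 40.67 mm
Ȳ = 842400.00 / 6480.00 = 130.00 mm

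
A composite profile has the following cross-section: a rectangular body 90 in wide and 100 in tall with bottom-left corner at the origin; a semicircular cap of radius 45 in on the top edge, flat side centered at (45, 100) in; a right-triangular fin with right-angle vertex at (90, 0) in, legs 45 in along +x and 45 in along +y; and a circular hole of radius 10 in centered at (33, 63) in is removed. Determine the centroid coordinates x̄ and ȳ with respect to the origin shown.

Part | A | x̄ᵢ | ȳᵢ | A·x̄ᵢ | A·ȳᵢ
rectangular body | 9000.00 | 45.00 | 50.00 | 405000.00 | 450000.00
semicircular top | 3180.86 | 45.00 | 119.10 | 143138.82 | 378836.26
triangular fin | 1012.50 | 105.00 | 15.00 | 106312.50 | 15187.50
hole | -314.16 | 33.00 | 63.00 | -10367.26 | -19792.03
Σ | 12879.20 |  |  | 644084.06 | 824231.72
x̄ = 644084.06 / 12879.20 = 50.01 in
ȳ = 824231.72 / 12879.20 = 64.00 in

x̄ = 50.01 in, ȳ = 64.00 in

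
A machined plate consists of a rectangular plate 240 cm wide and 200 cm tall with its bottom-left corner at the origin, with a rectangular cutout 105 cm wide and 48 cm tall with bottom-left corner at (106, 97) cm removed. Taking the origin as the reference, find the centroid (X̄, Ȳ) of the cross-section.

X̄ = 115.48 cm, Ȳ = 97.54 cm

plate: A = 240 × 200 = 48000.00, centroid at (120.00, 100.00).
hole: A = −(105 × 48) = -5040.00, centroid at (158.50, 121.00).
ΣA = 42960.00 cm²
ΣAX̄ = (48000.00)(120.00) + (-5040.00)(158.50) = 4961160.00 cm³
ΣAȲ = (48000.00)(100.00) + (-5040.00)(121.00) = 4190160.00 cm³
X̄ = 4961160.00 / 42960.00 = 115.48 cm
Ȳ = 4190160.00 / 42960.00 = 97.54 cm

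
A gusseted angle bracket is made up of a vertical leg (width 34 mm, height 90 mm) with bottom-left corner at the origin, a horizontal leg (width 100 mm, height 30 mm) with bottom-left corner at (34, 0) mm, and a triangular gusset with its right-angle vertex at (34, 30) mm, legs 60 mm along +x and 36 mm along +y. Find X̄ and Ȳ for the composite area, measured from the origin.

vertical leg: A = 34 × 90 = 3060.00, centroid at (17.00, 45.00).
horizontal leg: A = 100 × 30 = 3000.00, centroid at (84.00, 15.00).
gusset: A = ½·60·36 = 1080.00, centroid at (54.00, 42.00).
ΣA = 7140.00 mm², ΣAX̄ = 362340.00 mm³, ΣAȲ = 228060.00 mm³.
X̄ = 362340.00/7140.00 = 50.75 mm; Ȳ = 228060.00/7140.00 = 31.94 mm.

X̄ = 50.75 mm, Ȳ = 31.94 mm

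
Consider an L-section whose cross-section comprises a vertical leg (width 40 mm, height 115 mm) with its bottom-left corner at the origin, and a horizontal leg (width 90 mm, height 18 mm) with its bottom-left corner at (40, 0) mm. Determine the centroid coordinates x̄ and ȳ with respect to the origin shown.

Part | A | x̄ᵢ | ȳᵢ | A·x̄ᵢ | A·ȳᵢ
vertical leg | 4600.00 | 20.00 | 57.50 | 92000.00 | 264500.00
horizontal leg | 1620.00 | 85.00 | 9.00 | 137700.00 | 14580.00
Σ | 6220.00 |  |  | 229700.00 | 279080.00
x̄ = 229700.00 / 6220.00 = 36.93 mm
ȳ = 279080.00 / 6220.00 = 44.87 mm

x̄ = 36.93 mm, ȳ = 44.87 mm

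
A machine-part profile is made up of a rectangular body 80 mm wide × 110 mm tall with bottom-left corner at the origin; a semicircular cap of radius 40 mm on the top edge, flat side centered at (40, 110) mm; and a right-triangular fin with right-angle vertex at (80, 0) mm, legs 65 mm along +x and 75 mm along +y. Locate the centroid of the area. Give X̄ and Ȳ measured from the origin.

rectangular body: A = 80 × 110 = 8800.00, centroid at (40.00, 55.00).
semicircular top: A = ½π·40² = 2513.27, centroid at (40.00, 126.98).
triangular fin: A = ½·65·75 = 2437.50, centroid at (101.67, 25.00).
ΣA = 13750.77 mm², ΣAX̄ = 700343.46 mm³, ΣAȲ = 864064.32 mm³.
X̄ = 700343.46/13750.77 = 50.93 mm; Ȳ = 864064.32/13750.77 = 62.84 mm.

X̄ = 50.93 mm, Ȳ = 62.84 mm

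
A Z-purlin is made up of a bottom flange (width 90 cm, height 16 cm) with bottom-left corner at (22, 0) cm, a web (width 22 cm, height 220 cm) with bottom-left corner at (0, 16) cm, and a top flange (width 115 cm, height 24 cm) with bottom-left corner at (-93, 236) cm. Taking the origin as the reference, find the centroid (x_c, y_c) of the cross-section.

x_c = 5.72 cm, y_c = 144.45 cm

Part | A | x̄ᵢ | ȳᵢ | A·x̄ᵢ | A·ȳᵢ
bottom flange | 1440.00 | 67.00 | 8.00 | 96480.00 | 11520.00
web | 4840.00 | 11.00 | 126.00 | 53240.00 | 609840.00
top flange | 2760.00 | -35.50 | 248.00 | -97980.00 | 684480.00
Σ | 9040.00 |  |  | 51740.00 | 1305840.00
x_c = 51740.00 / 9040.00 = 5.72 cm
y_c = 1305840.00 / 9040.00 = 144.45 cm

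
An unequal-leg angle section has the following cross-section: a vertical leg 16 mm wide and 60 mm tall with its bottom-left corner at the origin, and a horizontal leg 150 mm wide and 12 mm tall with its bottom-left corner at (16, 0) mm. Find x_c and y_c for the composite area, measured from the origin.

Part | A | x̄ᵢ | ȳᵢ | A·x̄ᵢ | A·ȳᵢ
vertical leg | 960.00 | 8.00 | 30.00 | 7680.00 | 28800.00
horizontal leg | 1800.00 | 91.00 | 6.00 | 163800.00 | 10800.00
Σ | 2760.00 |  |  | 171480.00 | 39600.00
x_c = 171480.00 / 2760.00 = 62.13 mm
y_c = 39600.00 / 2760.00 = 14.35 mm

x_c = 62.13 mm, y_c = 14.35 mm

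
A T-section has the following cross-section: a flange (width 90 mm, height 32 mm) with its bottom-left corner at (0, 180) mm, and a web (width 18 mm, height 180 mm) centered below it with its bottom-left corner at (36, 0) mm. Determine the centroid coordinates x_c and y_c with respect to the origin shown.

x_c = 45.00 mm, y_c = 139.88 mm

Part | A | x̄ᵢ | ȳᵢ | A·x̄ᵢ | A·ȳᵢ
web | 3240.00 | 45.00 | 90.00 | 145800.00 | 291600.00
flange | 2880.00 | 45.00 | 196.00 | 129600.00 | 564480.00
Σ | 6120.00 |  |  | 275400.00 | 856080.00
x_c = 275400.00 / 6120.00 = 45.00 mm
y_c = 856080.00 / 6120.00 = 139.88 mm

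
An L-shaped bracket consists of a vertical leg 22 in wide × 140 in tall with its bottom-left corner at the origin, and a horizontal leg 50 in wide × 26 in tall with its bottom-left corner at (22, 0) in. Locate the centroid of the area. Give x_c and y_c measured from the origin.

vertical leg: A = 22 × 140 = 3080.00, centroid at (11.00, 70.00).
horizontal leg: A = 50 × 26 = 1300.00, centroid at (47.00, 13.00).
ΣA = 4380.00 in²
ΣAx_c = (3080.00)(11.00) + (1300.00)(47.00) = 94980.00 in³
ΣAy_c = (3080.00)(70.00) + (1300.00)(13.00) = 232500.00 in³
x_c = 94980.00 / 4380.00 = 21.68 in
y_c = 232500.00 / 4380.00 = 53.08 in

x_c = 21.68 in, y_c = 53.08 in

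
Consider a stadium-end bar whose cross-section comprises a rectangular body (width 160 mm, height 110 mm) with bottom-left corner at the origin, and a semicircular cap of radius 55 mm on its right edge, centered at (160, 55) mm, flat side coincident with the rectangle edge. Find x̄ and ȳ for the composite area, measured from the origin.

rectangular body: A = 160 × 110 = 17600.00, centroid at (80.00, 55.00).
semicircular end: A = ½π·55² = 4751.66, centroid at (183.34, 55.00).
ΣA = 22351.66 mm²
ΣAx̄ = (17600.00)(80.00) + (4751.66)(183.34) = 2279182.09 mm³
ΣAȳ = (17600.00)(55.00) + (4751.66)(55.00) = 1229341.24 mm³
x̄ = 2279182.09 / 22351.66 = 101.97 mm
ȳ = 1229341.24 / 22351.66 = 55.00 mm

x̄ = 101.97 mm, ȳ = 55.00 mm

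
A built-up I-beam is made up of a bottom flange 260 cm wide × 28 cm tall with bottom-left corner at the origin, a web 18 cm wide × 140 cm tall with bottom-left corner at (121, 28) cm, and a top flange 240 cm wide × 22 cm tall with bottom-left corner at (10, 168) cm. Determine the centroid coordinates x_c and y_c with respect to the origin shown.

x_c = 130.00 cm, y_c = 85.81 cm

bottom flange: A = 260 × 28 = 7280.00, centroid at (130.00, 14.00).
web: A = 18 × 140 = 2520.00, centroid at (130.00, 98.00).
top flange: A = 240 × 22 = 5280.00, centroid at (130.00, 179.00).
ΣA = 15080.00 cm², ΣAx_c = 1960400.00 cm³, ΣAy_c = 1294000.00 cm³.
x_c = 1960400.00/15080.00 = 130.00 cm; y_c = 1294000.00/15080.00 = 85.81 cm.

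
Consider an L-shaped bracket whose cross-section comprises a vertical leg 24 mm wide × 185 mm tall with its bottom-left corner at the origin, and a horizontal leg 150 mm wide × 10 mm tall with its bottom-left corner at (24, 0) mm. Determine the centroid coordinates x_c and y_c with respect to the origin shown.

Part | A | x̄ᵢ | ȳᵢ | A·x̄ᵢ | A·ȳᵢ
vertical leg | 4440.00 | 12.00 | 92.50 | 53280.00 | 410700.00
horizontal leg | 1500.00 | 99.00 | 5.00 | 148500.00 | 7500.00
Σ | 5940.00 |  |  | 201780.00 | 418200.00
x_c = 201780.00 / 5940.00 = 33.97 mm
y_c = 418200.00 / 5940.00 = 70.40 mm

x_c = 33.97 mm, y_c = 70.40 mm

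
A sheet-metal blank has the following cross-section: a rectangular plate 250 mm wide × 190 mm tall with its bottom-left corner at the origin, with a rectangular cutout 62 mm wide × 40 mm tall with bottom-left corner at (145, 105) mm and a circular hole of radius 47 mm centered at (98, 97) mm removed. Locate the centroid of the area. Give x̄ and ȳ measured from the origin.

x̄ = 126.60 mm, ȳ = 92.68 mm

plate: A = 250 × 190 = 47500.00, centroid at (125.00, 95.00).
hole 1: A = −(62 × 40) = -2480.00, centroid at (176.00, 125.00).
hole 2: A = −π·47² = -6939.78, centroid at (98.00, 97.00).
ΣA = 38080.22 mm²
ΣAx̄ = (47500.00)(125.00) + (-2480.00)(176.00) + (-6939.78)(98.00) = 4820921.74 mm³
ΣAȳ = (47500.00)(95.00) + (-2480.00)(125.00) + (-6939.78)(97.00) = 3529341.52 mm³
x̄ = 4820921.74 / 38080.22 = 126.60 mm
ȳ = 3529341.52 / 38080.22 = 92.68 mm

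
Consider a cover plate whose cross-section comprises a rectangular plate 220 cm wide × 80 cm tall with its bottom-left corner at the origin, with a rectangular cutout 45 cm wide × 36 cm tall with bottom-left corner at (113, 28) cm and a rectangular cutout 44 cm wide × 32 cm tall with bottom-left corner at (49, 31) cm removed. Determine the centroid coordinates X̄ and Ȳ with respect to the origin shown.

Part | A | x̄ᵢ | ȳᵢ | A·x̄ᵢ | A·ȳᵢ
plate | 17600.00 | 110.00 | 40.00 | 1936000.00 | 704000.00
hole 1 | -1620.00 | 135.50 | 46.00 | -219510.00 | -74520.00
hole 2 | -1408.00 | 71.00 | 47.00 | -99968.00 | -66176.00
Σ | 14572.00 |  |  | 1616522.00 | 563304.00
X̄ = 1616522.00 / 14572.00 = 110.93 cm
Ȳ = 563304.00 / 14572.00 = 38.66 cm

X̄ = 110.93 cm, Ȳ = 38.66 cm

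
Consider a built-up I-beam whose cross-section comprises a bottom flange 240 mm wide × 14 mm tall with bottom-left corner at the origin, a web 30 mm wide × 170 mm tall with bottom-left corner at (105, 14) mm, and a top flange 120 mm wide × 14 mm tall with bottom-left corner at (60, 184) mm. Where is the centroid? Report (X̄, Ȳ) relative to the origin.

X̄ = 120.00 mm, Ȳ = 83.76 mm

bottom flange: A = 240 × 14 = 3360.00, centroid at (120.00, 7.00).
web: A = 30 × 170 = 5100.00, centroid at (120.00, 99.00).
top flange: A = 120 × 14 = 1680.00, centroid at (120.00, 191.00).
ΣA = 10140.00 mm², ΣAX̄ = 1216800.00 mm³, ΣAȲ = 849300.00 mm³.
X̄ = 1216800.00/10140.00 = 120.00 mm; Ȳ = 849300.00/10140.00 = 83.76 mm.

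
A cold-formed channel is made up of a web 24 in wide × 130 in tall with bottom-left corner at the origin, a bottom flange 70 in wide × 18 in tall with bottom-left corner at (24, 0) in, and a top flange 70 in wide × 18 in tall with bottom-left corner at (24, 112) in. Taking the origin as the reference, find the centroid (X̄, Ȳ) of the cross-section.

X̄ = 33.00 in, Ȳ = 65.00 in

Part | A | x̄ᵢ | ȳᵢ | A·x̄ᵢ | A·ȳᵢ
web | 3120.00 | 12.00 | 65.00 | 37440.00 | 202800.00
bottom flange | 1260.00 | 59.00 | 9.00 | 74340.00 | 11340.00
top flange | 1260.00 | 59.00 | 121.00 | 74340.00 | 152460.00
Σ | 5640.00 |  |  | 186120.00 | 366600.00
X̄ = 186120.00 / 5640.00 = 33.00 in
Ȳ = 366600.00 / 5640.00 = 65.00 in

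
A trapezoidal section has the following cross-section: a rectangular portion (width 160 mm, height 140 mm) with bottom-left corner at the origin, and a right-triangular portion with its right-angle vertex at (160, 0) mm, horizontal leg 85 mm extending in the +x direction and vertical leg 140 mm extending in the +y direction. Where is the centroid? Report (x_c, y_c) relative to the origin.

rectangular portion: A = 160 × 140 = 22400.00, centroid at (80.00, 70.00).
triangular portion: A = ½·85·140 = 5950.00, centroid at (188.33, 46.67).
ΣA = 28350.00 mm², ΣAx_c = 2912583.33 mm³, ΣAy_c = 1845666.67 mm³.
x_c = 2912583.33/28350.00 = 102.74 mm; y_c = 1845666.67/28350.00 = 65.10 mm.

x_c = 102.74 mm, y_c = 65.10 mm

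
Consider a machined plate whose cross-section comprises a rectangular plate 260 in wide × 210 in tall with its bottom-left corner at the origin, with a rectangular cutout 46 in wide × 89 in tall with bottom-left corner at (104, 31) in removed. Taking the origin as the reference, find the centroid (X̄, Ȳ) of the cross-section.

Part | A | x̄ᵢ | ȳᵢ | A·x̄ᵢ | A·ȳᵢ
plate | 54600.00 | 130.00 | 105.00 | 7098000.00 | 5733000.00
hole | -4094.00 | 127.00 | 75.50 | -519938.00 | -309097.00
Σ | 50506.00 |  |  | 6578062.00 | 5423903.00
X̄ = 6578062.00 / 50506.00 = 130.24 in
Ȳ = 5423903.00 / 50506.00 = 107.39 in

X̄ = 130.24 in, Ȳ = 107.39 in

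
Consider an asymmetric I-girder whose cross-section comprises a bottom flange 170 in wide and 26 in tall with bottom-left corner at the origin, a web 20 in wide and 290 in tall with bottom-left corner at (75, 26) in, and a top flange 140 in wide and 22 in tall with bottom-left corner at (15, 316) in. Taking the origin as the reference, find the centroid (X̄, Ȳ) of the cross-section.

bottom flange: A = 170 × 26 = 4420.00, centroid at (85.00, 13.00).
web: A = 20 × 290 = 5800.00, centroid at (85.00, 171.00).
top flange: A = 140 × 22 = 3080.00, centroid at (85.00, 327.00).
ΣA = 13300.00 in², ΣAX̄ = 1130500.00 in³, ΣAȲ = 2056420.00 in³.
X̄ = 1130500.00/13300.00 = 85.00 in; Ȳ = 2056420.00/13300.00 = 154.62 in.

X̄ = 85.00 in, Ȳ = 154.62 in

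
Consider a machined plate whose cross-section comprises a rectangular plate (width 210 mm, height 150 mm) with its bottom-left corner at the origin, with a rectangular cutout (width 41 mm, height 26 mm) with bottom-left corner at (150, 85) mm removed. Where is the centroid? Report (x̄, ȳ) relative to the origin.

Part | A | x̄ᵢ | ȳᵢ | A·x̄ᵢ | A·ȳᵢ
plate | 31500.00 | 105.00 | 75.00 | 3307500.00 | 2362500.00
hole | -1066.00 | 170.50 | 98.00 | -181753.00 | -104468.00
Σ | 30434.00 |  |  | 3125747.00 | 2258032.00
x̄ = 3125747.00 / 30434.00 = 102.71 mm
ȳ = 2258032.00 / 30434.00 = 74.19 mm

x̄ = 102.71 mm, ȳ = 74.19 mm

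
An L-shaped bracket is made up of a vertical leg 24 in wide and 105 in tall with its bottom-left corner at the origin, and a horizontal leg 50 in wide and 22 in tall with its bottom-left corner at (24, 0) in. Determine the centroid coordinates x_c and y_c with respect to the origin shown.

x_c = 23.24 in, y_c = 39.89 in

Part | A | x̄ᵢ | ȳᵢ | A·x̄ᵢ | A·ȳᵢ
vertical leg | 2520.00 | 12.00 | 52.50 | 30240.00 | 132300.00
horizontal leg | 1100.00 | 49.00 | 11.00 | 53900.00 | 12100.00
Σ | 3620.00 |  |  | 84140.00 | 144400.00
x_c = 84140.00 / 3620.00 = 23.24 in
y_c = 144400.00 / 3620.00 = 39.89 in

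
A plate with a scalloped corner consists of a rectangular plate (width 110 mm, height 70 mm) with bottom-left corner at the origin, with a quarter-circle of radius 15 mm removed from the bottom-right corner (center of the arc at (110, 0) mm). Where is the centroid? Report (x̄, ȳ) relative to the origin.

x̄ = 53.86 mm, ȳ = 35.67 mm

Part | A | x̄ᵢ | ȳᵢ | A·x̄ᵢ | A·ȳᵢ
plate | 7700.00 | 55.00 | 35.00 | 423500.00 | 269500.00
removed quarter-circle | -176.71 | 103.63 | 6.37 | -18313.60 | -1125.00
Σ | 7523.29 |  |  | 405186.40 | 268375.00
x̄ = 405186.40 / 7523.29 = 53.86 mm
ȳ = 268375.00 / 7523.29 = 35.67 mm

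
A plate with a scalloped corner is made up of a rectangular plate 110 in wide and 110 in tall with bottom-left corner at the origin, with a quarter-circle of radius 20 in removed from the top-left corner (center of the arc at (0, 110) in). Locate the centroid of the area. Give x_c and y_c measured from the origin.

x_c = 56.24 in, y_c = 53.76 in

plate: A = 110 × 110 = 12100.00, centroid at (55.00, 55.00).
removed quarter-circle: A = −¼π·20² = -314.16, centroid at (8.49, 101.51).
ΣA = 11785.84 in²
ΣAx_c = (12100.00)(55.00) + (-314.16)(8.49) = 662833.33 in³
ΣAy_c = (12100.00)(55.00) + (-314.16)(101.51) = 633609.15 in³
x_c = 662833.33 / 11785.84 = 56.24 in
y_c = 633609.15 / 11785.84 = 53.76 in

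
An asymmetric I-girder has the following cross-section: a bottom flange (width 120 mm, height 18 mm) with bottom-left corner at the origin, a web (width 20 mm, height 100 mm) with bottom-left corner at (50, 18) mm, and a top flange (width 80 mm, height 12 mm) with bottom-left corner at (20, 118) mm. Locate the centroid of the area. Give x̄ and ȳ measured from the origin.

x̄ = 60.00 mm, ȳ = 53.61 mm

Part | A | x̄ᵢ | ȳᵢ | A·x̄ᵢ | A·ȳᵢ
bottom flange | 2160.00 | 60.00 | 9.00 | 129600.00 | 19440.00
web | 2000.00 | 60.00 | 68.00 | 120000.00 | 136000.00
top flange | 960.00 | 60.00 | 124.00 | 57600.00 | 119040.00
Σ | 5120.00 |  |  | 307200.00 | 274480.00
x̄ = 307200.00 / 5120.00 = 60.00 mm
ȳ = 274480.00 / 5120.00 = 53.61 mm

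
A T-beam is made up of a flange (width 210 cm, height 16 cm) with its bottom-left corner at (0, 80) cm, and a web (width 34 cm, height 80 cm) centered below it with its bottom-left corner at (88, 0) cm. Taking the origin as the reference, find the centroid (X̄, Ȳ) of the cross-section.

web: A = 34 × 80 = 2720.00, centroid at (105.00, 40.00).
flange: A = 210 × 16 = 3360.00, centroid at (105.00, 88.00).
ΣA = 6080.00 cm², ΣAX̄ = 638400.00 cm³, ΣAȲ = 404480.00 cm³.
X̄ = 638400.00/6080.00 = 105.00 cm; Ȳ = 404480.00/6080.00 = 66.53 cm.

X̄ = 105.00 cm, Ȳ = 66.53 cm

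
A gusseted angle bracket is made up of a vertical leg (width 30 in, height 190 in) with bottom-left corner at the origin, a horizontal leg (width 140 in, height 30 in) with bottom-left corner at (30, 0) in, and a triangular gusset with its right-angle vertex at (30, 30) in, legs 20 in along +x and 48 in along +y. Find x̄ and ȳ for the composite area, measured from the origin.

vertical leg: A = 30 × 190 = 5700.00, centroid at (15.00, 95.00).
horizontal leg: A = 140 × 30 = 4200.00, centroid at (100.00, 15.00).
gusset: A = ½·20·48 = 480.00, centroid at (36.67, 46.00).
ΣA = 10380.00 in², ΣAx̄ = 523100.00 in³, ΣAȳ = 626580.00 in³.
x̄ = 523100.00/10380.00 = 50.39 in; ȳ = 626580.00/10380.00 = 60.36 in.

x̄ = 50.39 in, ȳ = 60.36 in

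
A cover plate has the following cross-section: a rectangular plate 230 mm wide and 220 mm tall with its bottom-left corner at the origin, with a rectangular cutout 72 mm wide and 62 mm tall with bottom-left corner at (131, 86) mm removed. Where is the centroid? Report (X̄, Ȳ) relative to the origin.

X̄ = 109.97 mm, Ȳ = 109.32 mm

Part | A | x̄ᵢ | ȳᵢ | A·x̄ᵢ | A·ȳᵢ
plate | 50600.00 | 115.00 | 110.00 | 5819000.00 | 5566000.00
hole | -4464.00 | 167.00 | 117.00 | -745488.00 | -522288.00
Σ | 46136.00 |  |  | 5073512.00 | 5043712.00
X̄ = 5073512.00 / 46136.00 = 109.97 mm
Ȳ = 5043712.00 / 46136.00 = 109.32 mm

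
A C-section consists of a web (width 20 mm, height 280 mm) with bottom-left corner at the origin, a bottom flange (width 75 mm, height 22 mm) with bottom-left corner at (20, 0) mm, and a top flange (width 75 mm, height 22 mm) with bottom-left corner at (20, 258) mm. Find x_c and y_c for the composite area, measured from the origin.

x_c = 27.61 mm, y_c = 140.00 mm

web: A = 20 × 280 = 5600.00, centroid at (10.00, 140.00).
bottom flange: A = 75 × 22 = 1650.00, centroid at (57.50, 11.00).
top flange: A = 75 × 22 = 1650.00, centroid at (57.50, 269.00).
ΣA = 8900.00 mm², ΣAx_c = 245750.00 mm³, ΣAy_c = 1246000.00 mm³.
x_c = 245750.00/8900.00 = 27.61 mm; y_c = 1246000.00/8900.00 = 140.00 mm.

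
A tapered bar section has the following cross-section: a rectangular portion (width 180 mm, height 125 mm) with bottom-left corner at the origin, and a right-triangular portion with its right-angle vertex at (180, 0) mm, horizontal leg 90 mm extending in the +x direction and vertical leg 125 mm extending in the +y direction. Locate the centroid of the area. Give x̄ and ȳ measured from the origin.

x̄ = 114.00 mm, ȳ = 58.33 mm

rectangular portion: A = 180 × 125 = 22500.00, centroid at (90.00, 62.50).
triangular portion: A = ½·90·125 = 5625.00, centroid at (210.00, 41.67).
ΣA = 28125.00 mm², ΣAx̄ = 3206250.00 mm³, ΣAȳ = 1640625.00 mm³.
x̄ = 3206250.00/28125.00 = 114.00 mm; ȳ = 1640625.00/28125.00 = 58.33 mm.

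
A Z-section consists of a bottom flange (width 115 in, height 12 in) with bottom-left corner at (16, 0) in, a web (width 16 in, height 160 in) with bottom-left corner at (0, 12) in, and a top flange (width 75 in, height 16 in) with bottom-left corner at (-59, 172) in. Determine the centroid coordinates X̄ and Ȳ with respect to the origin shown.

Part | A | x̄ᵢ | ȳᵢ | A·x̄ᵢ | A·ȳᵢ
bottom flange | 1380.00 | 73.50 | 6.00 | 101430.00 | 8280.00
web | 2560.00 | 8.00 | 92.00 | 20480.00 | 235520.00
top flange | 1200.00 | -21.50 | 180.00 | -25800.00 | 216000.00
Σ | 5140.00 |  |  | 96110.00 | 459800.00
X̄ = 96110.00 / 5140.00 = 18.70 in
Ȳ = 459800.00 / 5140.00 = 89.46 in

X̄ = 18.70 in, Ȳ = 89.46 in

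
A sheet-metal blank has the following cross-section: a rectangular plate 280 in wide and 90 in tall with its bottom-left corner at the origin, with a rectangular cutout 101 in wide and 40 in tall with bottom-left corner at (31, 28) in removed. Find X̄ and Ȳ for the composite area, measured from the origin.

X̄ = 151.17 in, Ȳ = 44.43 in

Part | A | x̄ᵢ | ȳᵢ | A·x̄ᵢ | A·ȳᵢ
plate | 25200.00 | 140.00 | 45.00 | 3528000.00 | 1134000.00
hole | -4040.00 | 81.50 | 48.00 | -329260.00 | -193920.00
Σ | 21160.00 |  |  | 3198740.00 | 940080.00
X̄ = 3198740.00 / 21160.00 = 151.17 in
Ȳ = 940080.00 / 21160.00 = 44.43 in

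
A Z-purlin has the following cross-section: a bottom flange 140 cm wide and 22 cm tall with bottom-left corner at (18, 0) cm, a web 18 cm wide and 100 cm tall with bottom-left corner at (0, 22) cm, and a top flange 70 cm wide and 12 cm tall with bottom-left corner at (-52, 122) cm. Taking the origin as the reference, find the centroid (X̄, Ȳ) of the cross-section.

Part | A | x̄ᵢ | ȳᵢ | A·x̄ᵢ | A·ȳᵢ
bottom flange | 3080.00 | 88.00 | 11.00 | 271040.00 | 33880.00
web | 1800.00 | 9.00 | 72.00 | 16200.00 | 129600.00
top flange | 840.00 | -17.00 | 128.00 | -14280.00 | 107520.00
Σ | 5720.00 |  |  | 272960.00 | 271000.00
X̄ = 272960.00 / 5720.00 = 47.72 cm
Ȳ = 271000.00 / 5720.00 = 47.38 cm

X̄ = 47.72 cm, Ȳ = 47.38 cm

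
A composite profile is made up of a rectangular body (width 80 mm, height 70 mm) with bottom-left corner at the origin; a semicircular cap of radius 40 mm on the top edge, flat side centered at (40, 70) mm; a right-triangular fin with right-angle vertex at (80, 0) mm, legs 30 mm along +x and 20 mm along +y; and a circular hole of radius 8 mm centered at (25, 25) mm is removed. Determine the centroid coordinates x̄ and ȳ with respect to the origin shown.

rectangular body: A = 80 × 70 = 5600.00, centroid at (40.00, 35.00).
semicircular top: A = ½π·40² = 2513.27, centroid at (40.00, 86.98).
triangular fin: A = ½·30·20 = 300.00, centroid at (90.00, 6.67).
hole: A = −π·8² = -201.06, centroid at (25.00, 25.00).
ΣA = 8212.21 mm², ΣAx̄ = 346504.42 mm³, ΣAȳ = 411569.31 mm³.
x̄ = 346504.42/8212.21 = 42.19 mm; ȳ = 411569.31/8212.21 = 50.12 mm.

x̄ = 42.19 mm, ȳ = 50.12 mm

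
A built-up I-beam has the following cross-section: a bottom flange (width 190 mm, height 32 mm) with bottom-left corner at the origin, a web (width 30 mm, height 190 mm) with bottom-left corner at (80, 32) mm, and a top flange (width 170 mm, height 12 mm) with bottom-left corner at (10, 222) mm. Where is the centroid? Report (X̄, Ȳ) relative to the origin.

X̄ = 95.00 mm, Ȳ = 93.08 mm

bottom flange: A = 190 × 32 = 6080.00, centroid at (95.00, 16.00).
web: A = 30 × 190 = 5700.00, centroid at (95.00, 127.00).
top flange: A = 170 × 12 = 2040.00, centroid at (95.00, 228.00).
ΣA = 13820.00 mm²
ΣAX̄ = (6080.00)(95.00) + (5700.00)(95.00) + (2040.00)(95.00) = 1312900.00 mm³
ΣAȲ = (6080.00)(16.00) + (5700.00)(127.00) + (2040.00)(228.00) = 1286300.00 mm³
X̄ = 1312900.00 / 13820.00 = 95.00 mm
Ȳ = 1286300.00 / 13820.00 = 93.08 mm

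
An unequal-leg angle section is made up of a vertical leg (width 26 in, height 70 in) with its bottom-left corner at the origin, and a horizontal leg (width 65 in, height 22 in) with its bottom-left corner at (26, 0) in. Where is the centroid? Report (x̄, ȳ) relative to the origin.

x̄ = 33.02 in, ȳ = 24.44 in

Part | A | x̄ᵢ | ȳᵢ | A·x̄ᵢ | A·ȳᵢ
vertical leg | 1820.00 | 13.00 | 35.00 | 23660.00 | 63700.00
horizontal leg | 1430.00 | 58.50 | 11.00 | 83655.00 | 15730.00
Σ | 3250.00 |  |  | 107315.00 | 79430.00
x̄ = 107315.00 / 3250.00 = 33.02 in
ȳ = 79430.00 / 3250.00 = 24.44 in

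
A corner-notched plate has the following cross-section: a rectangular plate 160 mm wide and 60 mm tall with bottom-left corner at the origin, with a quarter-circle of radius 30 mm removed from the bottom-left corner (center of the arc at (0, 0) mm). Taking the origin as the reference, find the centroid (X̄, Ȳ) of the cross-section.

plate: A = 160 × 60 = 9600.00, centroid at (80.00, 30.00).
removed quarter-circle: A = −¼π·30² = -706.86, centroid at (12.73, 12.73).
ΣA = 8893.14 mm²
ΣAX̄ = (9600.00)(80.00) + (-706.86)(12.73) = 759000.00 mm³
ΣAȲ = (9600.00)(30.00) + (-706.86)(12.73) = 279000.00 mm³
X̄ = 759000.00 / 8893.14 = 85.35 mm
Ȳ = 279000.00 / 8893.14 = 31.37 mm

X̄ = 85.35 mm, Ȳ = 31.37 mm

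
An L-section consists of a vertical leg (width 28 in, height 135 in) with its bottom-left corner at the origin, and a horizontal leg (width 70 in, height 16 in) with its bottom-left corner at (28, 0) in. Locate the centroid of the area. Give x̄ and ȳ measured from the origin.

x̄ = 25.20 in, ȳ = 53.90 in

vertical leg: A = 28 × 135 = 3780.00, centroid at (14.00, 67.50).
horizontal leg: A = 70 × 16 = 1120.00, centroid at (63.00, 8.00).
ΣA = 4900.00 in²
ΣAx̄ = (3780.00)(14.00) + (1120.00)(63.00) = 123480.00 in³
ΣAȳ = (3780.00)(67.50) + (1120.00)(8.00) = 264110.00 in³
x̄ = 123480.00 / 4900.00 = 25.20 in
ȳ = 264110.00 / 4900.00 = 53.90 in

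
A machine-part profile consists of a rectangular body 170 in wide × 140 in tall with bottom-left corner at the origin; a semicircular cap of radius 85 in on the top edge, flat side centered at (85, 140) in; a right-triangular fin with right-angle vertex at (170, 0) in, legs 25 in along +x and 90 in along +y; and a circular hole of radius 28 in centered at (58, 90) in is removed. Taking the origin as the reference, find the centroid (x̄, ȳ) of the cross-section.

x̄ = 90.07 in, ȳ = 102.82 in

Part | A | x̄ᵢ | ȳᵢ | A·x̄ᵢ | A·ȳᵢ
rectangular body | 23800.00 | 85.00 | 70.00 | 2023000.00 | 1666000.00
semicircular top | 11349.00 | 85.00 | 176.08 | 964665.29 | 1998277.15
triangular fin | 1125.00 | 178.33 | 30.00 | 200625.00 | 33750.00
hole | -2463.01 | 58.00 | 90.00 | -142854.50 | -221670.78
Σ | 33810.99 |  |  | 3045435.79 | 3476356.37
x̄ = 3045435.79 / 33810.99 = 90.07 in
ȳ = 3476356.37 / 33810.99 = 102.82 in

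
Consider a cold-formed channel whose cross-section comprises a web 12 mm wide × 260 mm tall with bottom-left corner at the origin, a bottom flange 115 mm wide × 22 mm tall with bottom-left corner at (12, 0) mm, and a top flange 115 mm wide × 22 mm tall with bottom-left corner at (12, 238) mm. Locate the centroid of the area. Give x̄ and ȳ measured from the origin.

web: A = 12 × 260 = 3120.00, centroid at (6.00, 130.00).
bottom flange: A = 115 × 22 = 2530.00, centroid at (69.50, 11.00).
top flange: A = 115 × 22 = 2530.00, centroid at (69.50, 249.00).
ΣA = 8180.00 mm²
ΣAx̄ = (3120.00)(6.00) + (2530.00)(69.50) + (2530.00)(69.50) = 370390.00 mm³
ΣAȳ = (3120.00)(130.00) + (2530.00)(11.00) + (2530.00)(249.00) = 1063400.00 mm³
x̄ = 370390.00 / 8180.00 = 45.28 mm
ȳ = 1063400.00 / 8180.00 = 130.00 mm

x̄ = 45.28 mm, ȳ = 130.00 mm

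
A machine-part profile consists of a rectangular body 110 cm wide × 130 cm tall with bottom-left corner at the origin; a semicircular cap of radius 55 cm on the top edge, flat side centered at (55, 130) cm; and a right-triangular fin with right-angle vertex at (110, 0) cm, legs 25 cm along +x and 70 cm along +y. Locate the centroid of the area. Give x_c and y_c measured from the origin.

Part | A | x̄ᵢ | ȳᵢ | A·x̄ᵢ | A·ȳᵢ
rectangular body | 14300.00 | 55.00 | 65.00 | 786500.00 | 929500.00
semicircular top | 4751.66 | 55.00 | 153.34 | 261341.24 | 728632.32
triangular fin | 875.00 | 118.33 | 23.33 | 103541.67 | 20416.67
Σ | 19926.66 |  |  | 1151382.91 | 1678548.99
x_c = 1151382.91 / 19926.66 = 57.78 cm
y_c = 1678548.99 / 19926.66 = 84.24 cm

x_c = 57.78 cm, y_c = 84.24 cm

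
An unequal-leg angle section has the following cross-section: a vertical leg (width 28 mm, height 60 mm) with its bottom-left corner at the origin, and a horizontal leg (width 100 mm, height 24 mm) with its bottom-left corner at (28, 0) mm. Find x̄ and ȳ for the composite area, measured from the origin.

vertical leg: A = 28 × 60 = 1680.00, centroid at (14.00, 30.00).
horizontal leg: A = 100 × 24 = 2400.00, centroid at (78.00, 12.00).
ΣA = 4080.00 mm², ΣAx̄ = 210720.00 mm³, ΣAȳ = 79200.00 mm³.
x̄ = 210720.00/4080.00 = 51.65 mm; ȳ = 79200.00/4080.00 = 19.41 mm.

x̄ = 51.65 mm, ȳ = 19.41 mm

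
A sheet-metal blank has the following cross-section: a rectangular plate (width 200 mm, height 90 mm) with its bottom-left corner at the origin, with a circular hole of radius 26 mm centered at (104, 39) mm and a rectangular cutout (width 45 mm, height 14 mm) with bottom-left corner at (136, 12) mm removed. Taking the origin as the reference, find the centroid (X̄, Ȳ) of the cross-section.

plate: A = 200 × 90 = 18000.00, centroid at (100.00, 45.00).
hole 1: A = −π·26² = -2123.72, centroid at (104.00, 39.00).
hole 2: A = −(45 × 14) = -630.00, centroid at (158.50, 19.00).
ΣA = 15246.28 mm²
ΣAX̄ = (18000.00)(100.00) + (-2123.72)(104.00) + (-630.00)(158.50) = 1479278.47 mm³
ΣAȲ = (18000.00)(45.00) + (-2123.72)(39.00) + (-630.00)(19.00) = 715205.05 mm³
X̄ = 1479278.47 / 15246.28 = 97.03 mm
Ȳ = 715205.05 / 15246.28 = 46.91 mm

X̄ = 97.03 mm, Ȳ = 46.91 mm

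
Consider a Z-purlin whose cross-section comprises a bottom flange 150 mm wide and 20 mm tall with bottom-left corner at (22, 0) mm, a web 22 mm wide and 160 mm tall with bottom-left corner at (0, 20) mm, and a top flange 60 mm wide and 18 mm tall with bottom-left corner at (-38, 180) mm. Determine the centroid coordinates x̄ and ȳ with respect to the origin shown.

bottom flange: A = 150 × 20 = 3000.00, centroid at (97.00, 10.00).
web: A = 22 × 160 = 3520.00, centroid at (11.00, 100.00).
top flange: A = 60 × 18 = 1080.00, centroid at (-8.00, 189.00).
ΣA = 7600.00 mm², ΣAx̄ = 321080.00 mm³, ΣAȳ = 586120.00 mm³.
x̄ = 321080.00/7600.00 = 42.25 mm; ȳ = 586120.00/7600.00 = 77.12 mm.

x̄ = 42.25 mm, ȳ = 77.12 mm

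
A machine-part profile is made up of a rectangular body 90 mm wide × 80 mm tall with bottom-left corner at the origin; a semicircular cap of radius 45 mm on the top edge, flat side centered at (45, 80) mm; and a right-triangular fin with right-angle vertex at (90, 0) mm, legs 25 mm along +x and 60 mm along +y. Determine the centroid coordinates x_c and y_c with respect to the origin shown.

x_c = 48.59 mm, y_c = 55.54 mm

Part | A | x̄ᵢ | ȳᵢ | A·x̄ᵢ | A·ȳᵢ
rectangular body | 7200.00 | 45.00 | 40.00 | 324000.00 | 288000.00
semicircular top | 3180.86 | 45.00 | 99.10 | 143138.82 | 315219.00
triangular fin | 750.00 | 98.33 | 20.00 | 73750.00 | 15000.00
Σ | 11130.86 |  |  | 540888.82 | 618219.00
x_c = 540888.82 / 11130.86 = 48.59 mm
y_c = 618219.00 / 11130.86 = 55.54 mm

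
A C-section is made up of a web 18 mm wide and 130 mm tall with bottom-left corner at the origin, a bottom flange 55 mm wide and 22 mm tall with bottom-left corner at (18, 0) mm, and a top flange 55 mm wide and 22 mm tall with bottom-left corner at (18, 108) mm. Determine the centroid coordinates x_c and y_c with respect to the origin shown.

x_c = 27.56 mm, y_c = 65.00 mm

web: A = 18 × 130 = 2340.00, centroid at (9.00, 65.00).
bottom flange: A = 55 × 22 = 1210.00, centroid at (45.50, 11.00).
top flange: A = 55 × 22 = 1210.00, centroid at (45.50, 119.00).
ΣA = 4760.00 mm²
ΣAx_c = (2340.00)(9.00) + (1210.00)(45.50) + (1210.00)(45.50) = 131170.00 mm³
ΣAy_c = (2340.00)(65.00) + (1210.00)(11.00) + (1210.00)(119.00) = 309400.00 mm³
x_c = 131170.00 / 4760.00 = 27.56 mm
y_c = 309400.00 / 4760.00 = 65.00 mm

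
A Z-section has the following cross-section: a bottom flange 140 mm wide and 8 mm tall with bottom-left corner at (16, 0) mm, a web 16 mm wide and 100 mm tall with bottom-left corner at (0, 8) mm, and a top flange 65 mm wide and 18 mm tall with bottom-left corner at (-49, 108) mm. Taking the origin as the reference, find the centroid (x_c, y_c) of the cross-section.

bottom flange: A = 140 × 8 = 1120.00, centroid at (86.00, 4.00).
web: A = 16 × 100 = 1600.00, centroid at (8.00, 58.00).
top flange: A = 65 × 18 = 1170.00, centroid at (-16.50, 117.00).
ΣA = 3890.00 mm², ΣAx_c = 89815.00 mm³, ΣAy_c = 234170.00 mm³.
x_c = 89815.00/3890.00 = 23.09 mm; y_c = 234170.00/3890.00 = 60.20 mm.

x_c = 23.09 mm, y_c = 60.20 mm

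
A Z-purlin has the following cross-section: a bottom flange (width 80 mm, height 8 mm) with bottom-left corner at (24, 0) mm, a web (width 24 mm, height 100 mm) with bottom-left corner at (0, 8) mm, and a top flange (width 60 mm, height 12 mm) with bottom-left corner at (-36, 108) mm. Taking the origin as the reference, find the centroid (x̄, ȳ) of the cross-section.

bottom flange: A = 80 × 8 = 640.00, centroid at (64.00, 4.00).
web: A = 24 × 100 = 2400.00, centroid at (12.00, 58.00).
top flange: A = 60 × 12 = 720.00, centroid at (-6.00, 114.00).
ΣA = 3760.00 mm², ΣAx̄ = 65440.00 mm³, ΣAȳ = 223840.00 mm³.
x̄ = 65440.00/3760.00 = 17.40 mm; ȳ = 223840.00/3760.00 = 59.53 mm.

x̄ = 17.40 mm, ȳ = 59.53 mm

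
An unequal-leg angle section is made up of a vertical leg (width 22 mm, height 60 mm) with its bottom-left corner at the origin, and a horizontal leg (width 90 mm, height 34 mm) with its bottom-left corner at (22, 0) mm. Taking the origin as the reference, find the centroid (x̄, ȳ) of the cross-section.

x̄ = 50.12 mm, ȳ = 20.92 mm

vertical leg: A = 22 × 60 = 1320.00, centroid at (11.00, 30.00).
horizontal leg: A = 90 × 34 = 3060.00, centroid at (67.00, 17.00).
ΣA = 4380.00 mm², ΣAx̄ = 219540.00 mm³, ΣAȳ = 91620.00 mm³.
x̄ = 219540.00/4380.00 = 50.12 mm; ȳ = 91620.00/4380.00 = 20.92 mm.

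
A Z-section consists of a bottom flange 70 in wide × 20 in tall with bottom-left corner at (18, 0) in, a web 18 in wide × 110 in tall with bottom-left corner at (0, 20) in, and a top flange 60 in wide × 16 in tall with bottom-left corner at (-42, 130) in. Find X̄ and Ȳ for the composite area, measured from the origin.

X̄ = 18.55 in, Ȳ = 67.97 in

Part | A | x̄ᵢ | ȳᵢ | A·x̄ᵢ | A·ȳᵢ
bottom flange | 1400.00 | 53.00 | 10.00 | 74200.00 | 14000.00
web | 1980.00 | 9.00 | 75.00 | 17820.00 | 148500.00
top flange | 960.00 | -12.00 | 138.00 | -11520.00 | 132480.00
Σ | 4340.00 |  |  | 80500.00 | 294980.00
X̄ = 80500.00 / 4340.00 = 18.55 in
Ȳ = 294980.00 / 4340.00 = 67.97 in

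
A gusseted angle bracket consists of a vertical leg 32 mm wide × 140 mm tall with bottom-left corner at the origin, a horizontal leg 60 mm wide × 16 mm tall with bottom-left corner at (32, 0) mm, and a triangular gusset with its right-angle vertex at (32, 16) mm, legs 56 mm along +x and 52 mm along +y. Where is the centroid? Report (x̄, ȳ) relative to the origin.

Part | A | x̄ᵢ | ȳᵢ | A·x̄ᵢ | A·ȳᵢ
vertical leg | 4480.00 | 16.00 | 70.00 | 71680.00 | 313600.00
horizontal leg | 960.00 | 62.00 | 8.00 | 59520.00 | 7680.00
gusset | 1456.00 | 50.67 | 33.33 | 73770.67 | 48533.33
Σ | 6896.00 |  |  | 204970.67 | 369813.33
x̄ = 204970.67 / 6896.00 = 29.72 mm
ȳ = 369813.33 / 6896.00 = 53.63 mm

x̄ = 29.72 mm, ȳ = 53.63 mm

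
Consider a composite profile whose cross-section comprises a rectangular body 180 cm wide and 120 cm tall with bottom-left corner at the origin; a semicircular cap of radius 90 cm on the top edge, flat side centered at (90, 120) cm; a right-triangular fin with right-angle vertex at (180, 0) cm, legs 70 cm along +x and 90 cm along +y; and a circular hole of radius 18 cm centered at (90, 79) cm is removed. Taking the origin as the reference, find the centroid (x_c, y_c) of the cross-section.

x_c = 99.79 cm, y_c = 91.15 cm

rectangular body: A = 180 × 120 = 21600.00, centroid at (90.00, 60.00).
semicircular top: A = ½π·90² = 12723.45, centroid at (90.00, 158.20).
triangular fin: A = ½·70·90 = 3150.00, centroid at (203.33, 30.00).
hole: A = −π·18² = -1017.88, centroid at (90.00, 79.00).
ΣA = 36455.57 cm², ΣAx_c = 3638001.68 cm³, ΣAy_c = 3322901.82 cm³.
x_c = 3638001.68/36455.57 = 99.79 cm; y_c = 3322901.82/36455.57 = 91.15 cm.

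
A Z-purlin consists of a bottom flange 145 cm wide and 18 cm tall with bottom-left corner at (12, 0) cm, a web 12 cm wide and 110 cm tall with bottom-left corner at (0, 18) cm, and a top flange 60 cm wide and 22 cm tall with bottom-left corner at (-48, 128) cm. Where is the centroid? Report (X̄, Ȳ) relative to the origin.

bottom flange: A = 145 × 18 = 2610.00, centroid at (84.50, 9.00).
web: A = 12 × 110 = 1320.00, centroid at (6.00, 73.00).
top flange: A = 60 × 22 = 1320.00, centroid at (-18.00, 139.00).
ΣA = 5250.00 cm², ΣAX̄ = 204705.00 cm³, ΣAȲ = 303330.00 cm³.
X̄ = 204705.00/5250.00 = 38.99 cm; Ȳ = 303330.00/5250.00 = 57.78 cm.

X̄ = 38.99 cm, Ȳ = 57.78 cm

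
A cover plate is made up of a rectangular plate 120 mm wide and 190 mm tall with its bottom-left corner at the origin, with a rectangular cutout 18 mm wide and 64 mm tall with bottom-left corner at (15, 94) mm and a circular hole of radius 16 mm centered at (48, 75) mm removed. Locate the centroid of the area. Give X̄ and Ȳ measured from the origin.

Part | A | x̄ᵢ | ȳᵢ | A·x̄ᵢ | A·ȳᵢ
plate | 22800.00 | 60.00 | 95.00 | 1368000.00 | 2166000.00
hole 1 | -1152.00 | 24.00 | 126.00 | -27648.00 | -145152.00
hole 2 | -804.25 | 48.00 | 75.00 | -38603.89 | -60318.58
Σ | 20843.75 |  |  | 1301748.11 | 1960529.42
X̄ = 1301748.11 / 20843.75 = 62.45 mm
Ȳ = 1960529.42 / 20843.75 = 94.06 mm

X̄ = 62.45 mm, Ȳ = 94.06 mm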